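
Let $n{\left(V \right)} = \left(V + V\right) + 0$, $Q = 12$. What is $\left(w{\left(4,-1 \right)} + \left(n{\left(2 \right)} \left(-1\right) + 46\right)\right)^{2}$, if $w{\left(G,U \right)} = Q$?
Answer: $2916$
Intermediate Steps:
$n{\left(V \right)} = 2 V$ ($n{\left(V \right)} = 2 V + 0 = 2 V$)
$w{\left(G,U \right)} = 12$
$\left(w{\left(4,-1 \right)} + \left(n{\left(2 \right)} \left(-1\right) + 46\right)\right)^{2} = \left(12 + \left(2 \cdot 2 \left(-1\right) + 46\right)\right)^{2} = \left(12 + \left(4 \left(-1\right) + 46\right)\right)^{2} = \left(12 + \left(-4 + 46\right)\right)^{2} = \left(12 + 42\right)^{2} = 54^{2} = 2916$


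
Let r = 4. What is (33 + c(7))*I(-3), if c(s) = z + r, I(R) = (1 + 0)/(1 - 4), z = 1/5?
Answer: -62/5 ≈ -12.400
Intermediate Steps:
z = 1/5 ≈ 0.20000
I(R) = -1/3 (I(R) = 1/(-3) = 1*(-1/3) = -1/3)
c(s) = 21/5 (c(s) = 1/5 + 4 = 21/5)
(33 + c(7))*I(-3) = (33 + 21/5)*(-1/3) = (186/5)*(-1/3) = -62/5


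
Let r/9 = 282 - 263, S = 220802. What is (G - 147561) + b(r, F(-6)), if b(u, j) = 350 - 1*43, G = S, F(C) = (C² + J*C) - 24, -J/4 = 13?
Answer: 73548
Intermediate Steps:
J = -52 (J = -4*13 = -52)
F(C) = -24 + C² - 52*C (F(C) = (C² - 52*C) - 24 = -24 + C² - 52*C)
r = 171 (r = 9*(282 - 263) = 9*19 = 171)
G = 220802
b(u, j) = 307 (b(u, j) = 350 - 43 = 307)
(G - 147561) + b(r, F(-6)) = (220802 - 147561) + 307 = 73241 + 307 = 73548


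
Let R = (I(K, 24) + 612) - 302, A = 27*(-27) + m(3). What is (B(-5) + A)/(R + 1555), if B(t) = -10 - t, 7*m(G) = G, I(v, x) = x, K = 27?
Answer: -5135/13223 ≈ -0.38834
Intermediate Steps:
m(G) = G/7
A = -5100/7 (A = 27*(-27) + (1/7)*3 = -729 + 3/7 = -5100/7 ≈ -728.57)
R = 334 (R = (24 + 612) - 302 = 636 - 302 = 334)
(B(-5) + A)/(R + 1555) = ((-10 - 1*(-5)) - 5100/7)/(334 + 1555) = ((-10 + 5) - 5100/7)/1889 = (-5 - 5100/7)*(1/1889) = -5135/7*1/1889 = -5135/13223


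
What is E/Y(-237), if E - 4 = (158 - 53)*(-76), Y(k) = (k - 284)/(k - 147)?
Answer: -3062784/521 ≈ -5878.7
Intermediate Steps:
Y(k) = (-284 + k)/(-147 + k)
E = -7976 (E = 4 + (158 - 53)*(-76) = 4 + 105*(-76) = 4 - 7980 = -7976)
E/Y(-237) = -7976*(-147 - 237)/(-284 - 237) = -7976/(-521/(-384)) = -7976/((-1/384*(-521))) = -7976/521/384 = -7976*384/521 = -3062784/521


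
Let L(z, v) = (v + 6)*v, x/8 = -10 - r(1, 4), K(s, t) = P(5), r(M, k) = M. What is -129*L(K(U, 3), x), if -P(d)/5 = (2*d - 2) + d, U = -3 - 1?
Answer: -930864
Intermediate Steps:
U = -4
P(d) = 10 - 15*d (P(d) = -5*((2*d - 2) + d) = -5*((-2 + 2*d) + d) = -5*(-2 + 3*d) = 10 - 15*d)
K(s, t) = -65 (K(s, t) = 10 - 15*5 = 10 - 75 = -65)
x = -88 (x = 8*(-10 - 1*1) = 8*(-10 - 1) = 8*(-11) = -88)
L(z, v) = v*(6 + v) (L(z, v) = (6 + v)*v = v*(6 + v))
-129*L(K(U, 3), x) = -(-11352)*(6 - 88) = -(-11352)*(-82) = -129*7216 = -930864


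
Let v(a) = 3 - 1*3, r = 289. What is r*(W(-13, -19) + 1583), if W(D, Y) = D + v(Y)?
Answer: 453730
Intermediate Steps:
v(a) = 0 (v(a) = 3 - 3 = 0)
W(D, Y) = D (W(D, Y) = D + 0 = D)
r*(W(-13, -19) + 1583) = 289*(-13 + 1583) = 289*1570 = 453730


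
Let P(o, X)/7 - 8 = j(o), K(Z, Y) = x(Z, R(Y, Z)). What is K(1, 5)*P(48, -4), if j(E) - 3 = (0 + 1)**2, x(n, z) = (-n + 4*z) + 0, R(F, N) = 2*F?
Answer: 3276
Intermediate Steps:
x(n, z) = -n + 4*z
K(Z, Y) = -Z + 8*Y (K(Z, Y) = -Z + 4*(2*Y) = -Z + 8*Y)
j(E) = 4 (j(E) = 3 + (0 + 1)**2 = 3 + 1**2 = 3 + 1 = 4)
P(o, X) = 84 (P(o, X) = 56 + 7*4 = 56 + 28 = 84)
K(1, 5)*P(48, -4) = (-1*1 + 8*5)*84 = (-1 + 40)*84 = 39*84 = 3276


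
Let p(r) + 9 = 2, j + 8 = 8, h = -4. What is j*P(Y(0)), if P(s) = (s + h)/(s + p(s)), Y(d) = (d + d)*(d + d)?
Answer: 0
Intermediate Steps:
j = 0 (j = -8 + 8 = 0)
p(r) = -7 (p(r) = -9 + 2 = -7)
Y(d) = 4*d² (Y(d) = (2*d)*(2*d) = 4*d²)
P(s) = (-4 + s)/(-7 + s) (P(s) = (s - 4)/(s - 7) = (-4 + s)/(-7 + s))
j*P(Y(0)) = 0*((-4 + 4*0²)/(-7 + 4*0²)) = 0*((-4 + 4*0)/(-7 + 4*0)) = 0*((-4 + 0)/(-7 + 0)) = 0*(-4/(-7)) = 0*(-⅐*(-4)) = 0*(4/7) = 0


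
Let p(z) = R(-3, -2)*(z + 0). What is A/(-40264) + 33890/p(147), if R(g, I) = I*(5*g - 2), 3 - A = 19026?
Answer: 104258851/14374248 ≈ 7.2532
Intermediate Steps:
A = -19023 (A = 3 - 1*19026 = 3 - 19026 = -19023)
R(g, I) = I*(-2 + 5*g)
p(z) = 34*z (p(z) = (-2*(-2 + 5*(-3)))*(z + 0) = (-2*(-2 - 15))*z = (-2*(-17))*z = 34*z)
A/(-40264) + 33890/p(147) = -19023/(-40264) + 33890/((34*147)) = -19023*(-1/40264) + 33890/4998 = 19023/40264 + 33890*(1/4998) = 19023/40264 + 16945/2499 = 104258851/14374248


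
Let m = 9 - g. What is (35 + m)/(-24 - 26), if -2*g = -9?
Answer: -79/100 ≈ -0.79000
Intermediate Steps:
g = 9/2 (g = -½*(-9) = 9/2 ≈ 4.5000)
m = 9/2 (m = 9 - 1*9/2 = 9 - 9/2 = 9/2 ≈ 4.5000)
(35 + m)/(-24 - 26) = (35 + 9/2)/(-24 - 26) = (79/2)/(-50) = (79/2)*(-1/50) = -79/100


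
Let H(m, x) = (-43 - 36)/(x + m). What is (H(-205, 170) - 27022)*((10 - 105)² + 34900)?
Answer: -1186842205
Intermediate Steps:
H(m, x) = -79/(m + x)
(H(-205, 170) - 27022)*((10 - 105)² + 34900) = (-79/(-205 + 170) - 27022)*((10 - 105)² + 34900) = (-79/(-35) - 27022)*((-95)² + 34900) = (-79*(-1/35) - 27022)*(9025 + 34900) = (79/35 - 27022)*43925 = -945691/35*43925 = -1186842205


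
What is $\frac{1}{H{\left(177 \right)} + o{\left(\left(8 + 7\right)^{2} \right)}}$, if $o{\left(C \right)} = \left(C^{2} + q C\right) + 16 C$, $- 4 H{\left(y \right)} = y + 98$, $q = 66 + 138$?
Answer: $\frac{4}{400225} \approx 9.9944 \cdot 10^{-6}$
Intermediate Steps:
$q = 204$
$H{\left(y \right)} = - \frac{49}{2} - \frac{y}{4}$ ($H{\left(y \right)} = - \frac{y + 98}{4} = - \frac{98 + y}{4} = - \frac{49}{2} - \frac{y}{4}$)
$o{\left(C \right)} = C^{2} + 220 C$ ($o{\left(C \right)} = \left(C^{2} + 204 C\right) + 16 C = C^{2} + 220 C$)
$\frac{1}{H{\left(177 \right)} + o{\left(\left(8 + 7\right)^{2} \right)}} = \frac{1}{\left(- \frac{49}{2} - \frac{177}{4}\right) + \left(8 + 7\right)^{2} \left(220 + \left(8 + 7\right)^{2}\right)} = \frac{1}{\left(- \frac{49}{2} - \frac{177}{4}\right) + 15^{2} \left(220 + 15^{2}\right)} = \frac{1}{- \frac{275}{4} + 225 \left(220 + 225\right)} = \frac{1}{- \frac{275}{4} + 225 \cdot 445} = \frac{1}{- \frac{275}{4} + 100125} = \frac{1}{\frac{400225}{4}} = \frac{4}{400225}$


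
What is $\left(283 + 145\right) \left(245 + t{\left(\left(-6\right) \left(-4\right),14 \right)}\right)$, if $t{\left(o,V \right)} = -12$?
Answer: $99724$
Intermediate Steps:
$\left(283 + 145\right) \left(245 + t{\left(\left(-6\right) \left(-4\right),14 \right)}\right) = \left(283 + 145\right) \left(245 - 12\right) = 428 \cdot 233 = 99724$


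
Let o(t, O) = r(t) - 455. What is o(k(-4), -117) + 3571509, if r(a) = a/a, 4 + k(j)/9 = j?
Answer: 3571055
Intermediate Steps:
k(j) = -36 + 9*j
r(a) = 1
o(t, O) = -454 (o(t, O) = 1 - 455 = -454)
o(k(-4), -117) + 3571509 = -454 + 3571509 = 3571055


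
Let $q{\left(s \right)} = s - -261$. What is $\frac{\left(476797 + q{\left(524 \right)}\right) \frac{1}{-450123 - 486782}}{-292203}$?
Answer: $\frac{159194}{91255483905} \approx 1.7445 \cdot 10^{-6}$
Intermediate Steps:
$q{\left(s \right)} = 261 + s$ ($q{\left(s \right)} = s + 261 = 261 + s$)
$\frac{\left(476797 + q{\left(524 \right)}\right) \frac{1}{-450123 - 486782}}{-292203} = \frac{\left(476797 + \left(261 + 524\right)\right) \frac{1}{-450123 - 486782}}{-292203} = \frac{476797 + 785}{-936905} \left(- \frac{1}{292203}\right) = 477582 \left(- \frac{1}{936905}\right) \left(- \frac{1}{292203}\right) = \left(- \frac{477582}{936905}\right) \left(- \frac{1}{292203}\right) = \frac{159194}{91255483905}$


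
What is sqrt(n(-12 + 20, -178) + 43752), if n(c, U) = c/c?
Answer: sqrt(43753) ≈ 209.17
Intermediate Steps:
n(c, U) = 1
sqrt(n(-12 + 20, -178) + 43752) = sqrt(1 + 43752) = sqrt(43753)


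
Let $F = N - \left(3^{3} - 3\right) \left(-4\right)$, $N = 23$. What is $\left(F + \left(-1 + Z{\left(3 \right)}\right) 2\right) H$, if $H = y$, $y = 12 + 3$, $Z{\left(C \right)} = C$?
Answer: $1845$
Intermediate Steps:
$y = 15$
$H = 15$
$F = 119$ ($F = 23 - \left(3^{3} - 3\right) \left(-4\right) = 23 - \left(27 - 3\right) \left(-4\right) = 23 - 24 \left(-4\right) = 23 - -96 = 23 + 96 = 119$)
$\left(F + \left(-1 + Z{\left(3 \right)}\right) 2\right) H = \left(119 + \left(-1 + 3\right) 2\right) 15 = \left(119 + 2 \cdot 2\right) 15 = \left(119 + 4\right) 15 = 123 \cdot 15 = 1845$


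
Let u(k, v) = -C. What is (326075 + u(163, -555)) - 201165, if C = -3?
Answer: 124913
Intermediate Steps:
u(k, v) = 3 (u(k, v) = -1*(-3) = 3)
(326075 + u(163, -555)) - 201165 = (326075 + 3) - 201165 = 326078 - 201165 = 124913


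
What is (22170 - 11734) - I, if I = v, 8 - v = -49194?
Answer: -38766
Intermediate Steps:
v = 49202 (v = 8 - 1*(-49194) = 8 + 49194 = 49202)
I = 49202
(22170 - 11734) - I = (22170 - 11734) - 1*49202 = 10436 - 49202 = -38766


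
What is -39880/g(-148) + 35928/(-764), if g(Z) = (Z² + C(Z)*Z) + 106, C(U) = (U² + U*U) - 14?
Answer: -29005814942/616882441 ≈ -47.020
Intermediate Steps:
C(U) = -14 + 2*U² (C(U) = (U² + U²) - 14 = 2*U² - 14 = -14 + 2*U²)
g(Z) = 106 + Z² + Z*(-14 + 2*Z²) (g(Z) = (Z² + (-14 + 2*Z²)*Z) + 106 = (Z² + Z*(-14 + 2*Z²)) + 106 = 106 + Z² + Z*(-14 + 2*Z²))
-39880/g(-148) + 35928/(-764) = -39880/(106 + (-148)² + 2*(-148)*(-7 + (-148)²)) + 35928/(-764) = -39880/(106 + 21904 + 2*(-148)*(-7 + 21904)) + 35928*(-1/764) = -39880/(106 + 21904 + 2*(-148)*21897) - 8982/191 = -39880/(106 + 21904 - 6481512) - 8982/191 = -39880/(-6459502) - 8982/191 = -39880*(-1/6459502) - 8982/191 = 19940/3229751 - 8982/191 = -29005814942/616882441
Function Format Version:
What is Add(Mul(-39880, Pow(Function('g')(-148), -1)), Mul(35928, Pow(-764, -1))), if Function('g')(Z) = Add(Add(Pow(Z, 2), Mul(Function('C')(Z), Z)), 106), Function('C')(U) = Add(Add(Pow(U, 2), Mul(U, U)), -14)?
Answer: Rational(-29005814942, 616882441) ≈ -47.020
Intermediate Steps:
Function('C')(U) = Add(-14, Mul(2, Pow(U, 2))) (Function('C')(U) = Add(Add(Pow(U, 2), Pow(U, 2)), -14) = Add(Mul(2, Pow(U, 2)), -14) = Add(-14, Mul(2, Pow(U, 2))))
Function('g')(Z) = Add(106, Pow(Z, 2), Mul(Z, Add(-14, Mul(2, Pow(Z, 2))))) (Function('g')(Z) = Add(Add(Pow(Z, 2), Mul(Add(-14, Mul(2, Pow(Z, 2))), Z)), 106) = Add(Add(Pow(Z, 2), Mul(Z, Add(-14, Mul(2, Pow(Z, 2))))), 106) = Add(106, Pow(Z, 2), Mul(Z, Add(-14, Mul(2, Pow(Z, 2))))))
Add(Mul(-39880, Pow(Function('g')(-148), -1)), Mul(35928, Pow(-764, -1))) = Add(Mul(-39880, Pow(Add(106, Pow(-148, 2), Mul(2, -148, Add(-7, Pow(-148, 2)))), -1)), Mul(35928, Pow(-764, -1))) = Add(Mul(-39880, Pow(Add(106, 21904, Mul(2, -148, Add(-7, 21904))), -1)), Mul(35928, Rational(-1, 764))) = Add(Mul(-39880, Pow(Add(106, 21904, Mul(2, -148, 21897)), -1)), Rational(-8982, 191)) = Add(Mul(-39880, Pow(Add(106, 21904, -6481512), -1)), Rational(-8982, 191)) = Add(Mul(-39880, Pow(-6459502, -1)), Rational(-8982, 191)) = Add(Mul(-39880, Rational(-1, 6459502)), Rational(-8982, 191)) = Add(Rational(19940, 3229751), Rational(-8982, 191)) = Rational(-29005814942, 616882441)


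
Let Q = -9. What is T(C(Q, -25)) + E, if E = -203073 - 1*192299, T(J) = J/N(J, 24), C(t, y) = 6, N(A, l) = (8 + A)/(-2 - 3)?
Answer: -2767619/7 ≈ -3.9537e+5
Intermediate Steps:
N(A, l) = -8/5 - A/5 (N(A, l) = (8 + A)/(-5) = (8 + A)*(-⅕) = -8/5 - A/5)
T(J) = J/(-8/5 - J/5)
E = -395372 (E = -203073 - 192299 = -395372)
T(C(Q, -25)) + E = -5*6/(8 + 6) - 395372 = -5*6/14 - 395372 = -5*6*1/14 - 395372 = -15/7 - 395372 = -2767619/7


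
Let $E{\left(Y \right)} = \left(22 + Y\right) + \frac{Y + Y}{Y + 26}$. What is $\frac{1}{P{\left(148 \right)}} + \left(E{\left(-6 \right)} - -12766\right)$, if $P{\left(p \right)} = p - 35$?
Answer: $\frac{7221496}{565} \approx 12781.0$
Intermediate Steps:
$E{\left(Y \right)} = 22 + Y + \frac{2 Y}{26 + Y}$ ($E{\left(Y \right)} = \left(22 + Y\right) + \frac{2 Y}{26 + Y} = 22 + Y + \frac{2 Y}{26 + Y}$)
$P{\left(p \right)} = -35 + p$
$\frac{1}{P{\left(148 \right)}} + \left(E{\left(-6 \right)} - -12766\right) = \frac{1}{-35 + 148} + \left(\frac{572 + \left(-6\right)^{2} + 50 \left(-6\right)}{26 - 6} - -12766\right) = \frac{1}{113} + \left(\frac{572 + 36 - 300}{20} + 12766\right) = \frac{1}{113} + \left(\frac{1}{20} \cdot 308 + 12766\right) = \frac{1}{113} + \left(\frac{77}{5} + 12766\right) = \frac{1}{113} + \frac{63907}{5} = \frac{7221496}{565}$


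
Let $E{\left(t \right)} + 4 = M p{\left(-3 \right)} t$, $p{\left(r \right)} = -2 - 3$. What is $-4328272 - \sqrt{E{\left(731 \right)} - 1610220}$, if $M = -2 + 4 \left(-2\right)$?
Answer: $-4328272 - i \sqrt{1573674} \approx -4.3283 \cdot 10^{6} - 1254.5 i$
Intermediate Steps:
$M = -10$ ($M = -2 - 8 = -10$)
$p{\left(r \right)} = -5$
$E{\left(t \right)} = -4 + 50 t$ ($E{\left(t \right)} = -4 + \left(-10\right) \left(-5\right) t = -4 + 50 t$)
$-4328272 - \sqrt{E{\left(731 \right)} - 1610220} = -4328272 - \sqrt{\left(-4 + 50 \cdot 731\right) - 1610220} = -4328272 - \sqrt{\left(-4 + 36550\right) - 1610220} = -4328272 - \sqrt{36546 - 1610220} = -4328272 - \sqrt{-1573674} = -4328272 - i \sqrt{1573674}$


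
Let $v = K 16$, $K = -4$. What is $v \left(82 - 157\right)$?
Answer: $4800$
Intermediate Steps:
$v = -64$ ($v = \left(-4\right) 16 = -64$)
$v \left(82 - 157\right) = - 64 \left(82 - 157\right) = \left(-64\right) \left(-75\right) = 4800$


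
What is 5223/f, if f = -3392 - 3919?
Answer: -1741/2437 ≈ -0.71440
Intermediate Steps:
f = -7311
5223/f = 5223/(-7311) = 5223*(-1/7311) = -1741/2437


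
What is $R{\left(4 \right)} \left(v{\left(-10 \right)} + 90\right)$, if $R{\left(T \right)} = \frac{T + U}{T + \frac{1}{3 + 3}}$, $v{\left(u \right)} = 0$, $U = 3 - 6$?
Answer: $\frac{108}{5} \approx 21.6$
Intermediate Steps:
$U = -3$
$R{\left(T \right)} = \frac{-3 + T}{\frac{1}{6} + T}$ ($R{\left(T \right)} = \frac{T - 3}{T + \frac{1}{3 + 3}} = \frac{-3 + T}{T + \frac{1}{6}} = \frac{-3 + T}{\frac{1}{6} + T}$)
$R{\left(4 \right)} \left(v{\left(-10 \right)} + 90\right) = \frac{6 \left(-3 + 4\right)}{1 + 6 \cdot 4} \left(0 + 90\right) = 6 \frac{1}{1 + 24} \cdot 1 \cdot 90 = 6 \cdot \frac{1}{25} \cdot 1 \cdot 90 = \frac{6}{25} \cdot 90 = \frac{108}{5}$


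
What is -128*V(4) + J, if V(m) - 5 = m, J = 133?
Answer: -1019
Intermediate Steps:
V(m) = 5 + m
-128*V(4) + J = -128*(5 + 4) + 133 = -128*9 + 133 = -1152 + 133 = -1019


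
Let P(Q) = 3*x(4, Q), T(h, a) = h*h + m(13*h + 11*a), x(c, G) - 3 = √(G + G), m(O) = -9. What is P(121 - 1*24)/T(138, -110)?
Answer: 1/2115 + √194/6345 ≈ 0.0026680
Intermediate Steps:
x(c, G) = 3 + √2*√G (x(c, G) = 3 + √(G + G) = 3 + √(2*G) = 3 + √2*√G)
T(h, a) = -9 + h² (T(h, a) = h*h - 9 = h² - 9 = -9 + h²)
P(Q) = 9 + 3*√2*√Q (P(Q) = 3*(3 + √2*√Q) = 9 + 3*√2*√Q)
P(121 - 1*24)/T(138, -110) = (9 + 3*√2*√(121 - 1*24))/(-9 + 138²) = (9 + 3*√2*√(121 - 24))/(-9 + 19044) = (9 + 3*√2*√97)/19035 = (9 + 3*√194)*(1/19035) = 1/2115 + √194/6345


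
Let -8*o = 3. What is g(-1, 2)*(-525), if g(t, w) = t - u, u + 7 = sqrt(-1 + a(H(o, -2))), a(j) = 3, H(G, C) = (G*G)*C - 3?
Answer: -3150 + 525*sqrt(2) ≈ -2407.5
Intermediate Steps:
o = -3/8 (o = -1/8*3 = -3/8 ≈ -0.37500)
H(G, C) = -3 + C*G**2 (H(G, C) = G**2*C - 3 = C*G**2 - 3 = -3 + C*G**2)
u = -7 + sqrt(2) (u = -7 + sqrt(-1 + 3) = -7 + sqrt(2) ≈ -5.5858)
g(t, w) = 7 + t - sqrt(2) (g(t, w) = t - (-7 + sqrt(2)) = t + (7 - sqrt(2)) = 7 + t - sqrt(2))
g(-1, 2)*(-525) = (7 - 1 - sqrt(2))*(-525) = (6 - sqrt(2))*(-525) = -3150 + 525*sqrt(2)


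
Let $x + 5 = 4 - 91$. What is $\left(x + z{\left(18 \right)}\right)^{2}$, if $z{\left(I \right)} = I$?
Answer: $5476$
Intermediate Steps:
$x = -92$ ($x = -5 + \left(4 - 91\right) = -5 - 87 = -92$)
$\left(x + z{\left(18 \right)}\right)^{2} = \left(-92 + 18\right)^{2} = \left(-74\right)^{2} = 5476$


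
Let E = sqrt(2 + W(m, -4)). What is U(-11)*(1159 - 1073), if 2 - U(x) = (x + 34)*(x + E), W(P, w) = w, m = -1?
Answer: 21930 - 1978*I*sqrt(2) ≈ 21930.0 - 2797.3*I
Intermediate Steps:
E = I*sqrt(2) (E = sqrt(2 - 4) = sqrt(-2) = I*sqrt(2) ≈ 1.4142*I)
U(x) = 2 - (34 + x)*(x + I*sqrt(2)) (U(x) = 2 - (x + 34)*(x + I*sqrt(2)) = 2 - (34 + x)*(x + I*sqrt(2)))
U(-11)*(1159 - 1073) = (2 - 1*(-11)**2 - 34*(-11) - 34*I*sqrt(2) - 1*I*(-11)*sqrt(2))*(1159 - 1073) = (2 - 1*121 + 374 - 34*I*sqrt(2) + 11*I*sqrt(2))*86 = (2 - 121 + 374 - 34*I*sqrt(2) + 11*I*sqrt(2))*86 = (255 - 23*I*sqrt(2))*86 = 21930 - 1978*I*sqrt(2)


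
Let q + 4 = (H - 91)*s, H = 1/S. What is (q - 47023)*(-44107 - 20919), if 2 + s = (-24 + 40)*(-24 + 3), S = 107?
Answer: 113218134146/107 ≈ 1.0581e+9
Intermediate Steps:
s = -338 (s = -2 + (-24 + 40)*(-24 + 3) = -2 + 16*(-21) = -2 - 336 = -338)
H = 1/107 ≈ 0.0093458
q = 3290340/107 (q = -4 + (1/107 - 91)*(-338) = -4 - 9736/107*(-338) = -4 + 3290768/107 = 3290340/107 ≈ 30751.)
(q - 47023)*(-44107 - 20919) = (3290340/107 - 47023)*(-44107 - 20919) = -1741121/107*(-65026) = 113218134146/107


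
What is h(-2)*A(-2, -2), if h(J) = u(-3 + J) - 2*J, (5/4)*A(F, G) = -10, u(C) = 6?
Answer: -80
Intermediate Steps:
A(F, G) = -8 (A(F, G) = (4/5)*(-10) = -8)
h(J) = 6 - 2*J
h(-2)*A(-2, -2) = (6 - 2*(-2))*(-8) = (6 + 4)*(-8) = 10*(-8) = -80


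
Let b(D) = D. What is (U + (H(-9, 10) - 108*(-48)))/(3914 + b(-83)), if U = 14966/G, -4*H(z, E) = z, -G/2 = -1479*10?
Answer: 153424241/113320980 ≈ 1.3539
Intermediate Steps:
G = 29580 (G = -(-2958)*10 = -2*(-14790) = 29580)
H(z, E) = -z/4
U = 7483/14790 (U = 14966/29580 = 14966*(1/29580) = 7483/14790 ≈ 0.50595)
(U + (H(-9, 10) - 108*(-48)))/(3914 + b(-83)) = (7483/14790 + (-¼*(-9) - 108*(-48)))/(3914 - 83) = (7483/14790 + (9/4 + 5184))/3831 = (7483/14790 + 20745/4)*(1/3831) = (153424241/29580)*(1/3831) = 153424241/113320980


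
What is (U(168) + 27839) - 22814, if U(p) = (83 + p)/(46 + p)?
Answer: 1075601/214 ≈ 5026.2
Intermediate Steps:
U(p) = (83 + p)/(46 + p)
(U(168) + 27839) - 22814 = ((83 + 168)/(46 + 168) + 27839) - 22814 = (251/214 + 27839) - 22814 = 5957797/214 - 22814 = 1075601/214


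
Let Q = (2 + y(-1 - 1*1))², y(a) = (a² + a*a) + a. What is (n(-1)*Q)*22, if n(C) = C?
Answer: -1408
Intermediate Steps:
y(a) = a + 2*a² (y(a) = (a² + a²) + a = 2*a² + a = a + 2*a²)
Q = 64 (Q = (2 + (-1 - 1*1)*(1 + 2*(-1 - 1*1)))² = (2 + (-1 - 1)*(1 + 2*(-1 - 1)))² = (2 - 2*(1 + 2*(-2)))² = (2 - 2*(1 - 4))² = (2 - 2*(-3))² = (2 + 6)² = 8² = 64)
(n(-1)*Q)*22 = -1*64*22 = -64*22 = -1408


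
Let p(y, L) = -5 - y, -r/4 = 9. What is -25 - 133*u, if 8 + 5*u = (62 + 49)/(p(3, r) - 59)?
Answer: 77676/335 ≈ 231.87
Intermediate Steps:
r = -36 (r = -4*9 = -36)
u = -647/335 (u = -8/5 + ((62 + 49)/((-5 - 1*3) - 59))/5 = -8/5 + (111/((-5 - 3) - 59))/5 = -8/5 + (111/(-8 - 59))/5 = -8/5 + (111/(-67))/5 = -8/5 + (111*(-1/67))/5 = -8/5 + (1/5)*(-111/67) = -8/5 - 111/335 = -647/335 ≈ -1.9313)
-25 - 133*u = -25 - 133*(-647/335) = -25 + 86051/335 = 77676/335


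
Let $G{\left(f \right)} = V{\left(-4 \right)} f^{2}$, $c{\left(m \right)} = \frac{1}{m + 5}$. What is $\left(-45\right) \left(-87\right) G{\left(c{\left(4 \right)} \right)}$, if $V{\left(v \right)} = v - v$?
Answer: $0$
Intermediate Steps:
$V{\left(v \right)} = 0$
$c{\left(m \right)} = \frac{1}{5 + m}$
$G{\left(f \right)} = 0$ ($G{\left(f \right)} = 0 f^{2} = 0$)
$\left(-45\right) \left(-87\right) G{\left(c{\left(4 \right)} \right)} = \left(-45\right) \left(-87\right) 0 = 3915 \cdot 0 = 0$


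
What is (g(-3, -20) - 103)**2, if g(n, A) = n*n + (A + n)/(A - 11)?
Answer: 8357881/961 ≈ 8697.1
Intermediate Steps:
g(n, A) = n**2 + (A + n)/(-11 + A)
(g(-3, -20) - 103)**2 = ((-20 - 3 - 11*(-3)**2 - 20*(-3)**2)/(-11 - 20) - 103)**2 = ((-20 - 3 - 11*9 - 20*9)/(-31) - 103)**2 = (-(-20 - 3 - 99 - 180)/31 - 103)**2 = (-1/31*(-302) - 103)**2 = (302/31 - 103)**2 = (-2891/31)**2 = 8357881/961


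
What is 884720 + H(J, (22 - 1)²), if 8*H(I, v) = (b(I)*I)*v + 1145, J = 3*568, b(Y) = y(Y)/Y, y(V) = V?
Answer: 7830369/8 ≈ 9.7880e+5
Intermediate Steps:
b(Y) = 1 (b(Y) = Y/Y = 1)
J = 1704
H(I, v) = 1145/8 + I*v/8 (H(I, v) = ((1*I)*v + 1145)/8 = (I*v + 1145)/8 = (1145 + I*v)/8 = 1145/8 + I*v/8)
884720 + H(J, (22 - 1)²) = 884720 + (1145/8 + (⅛)*1704*(22 - 1)²) = 884720 + (1145/8 + (⅛)*1704*21²) = 884720 + (1145/8 + (⅛)*1704*441) = 884720 + (1145/8 + 93933) = 884720 + 752609/8 = 7830369/8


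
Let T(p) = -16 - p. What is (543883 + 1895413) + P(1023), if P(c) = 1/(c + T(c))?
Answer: 39028735/16 ≈ 2.4393e+6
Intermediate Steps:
P(c) = -1/16 (P(c) = 1/(c + (-16 - c)) = 1/(-16) = -1/16)
(543883 + 1895413) + P(1023) = (543883 + 1895413) - 1/16 = 2439296 - 1/16 = 39028735/16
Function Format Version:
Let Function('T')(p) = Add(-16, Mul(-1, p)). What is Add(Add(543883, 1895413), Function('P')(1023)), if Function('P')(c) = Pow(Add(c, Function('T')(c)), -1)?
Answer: Rational(39028735, 16) ≈ 2.4393e+6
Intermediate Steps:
Function('P')(c) = Rational(-1, 16) (Function('P')(c) = Pow(Add(c, Add(-16, Mul(-1, c))), -1) = Pow(-16, -1) = Rational(-1, 16))
Add(Add(543883, 1895413), Function('P')(1023)) = Add(Add(543883, 1895413), Rational(-1, 16)) = Add(2439296, Rational(-1, 16)) = Rational(39028735, 16)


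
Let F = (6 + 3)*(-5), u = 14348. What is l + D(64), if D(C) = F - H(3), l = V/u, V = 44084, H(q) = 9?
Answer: -182677/3587 ≈ -50.927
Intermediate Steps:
F = -45 (F = 9*(-5) = -45)
l = 11021/3587 (l = 44084/14348 = 44084*(1/14348) = 11021/3587 ≈ 3.0725)
D(C) = -54 (D(C) = -45 - 1*9 = -45 - 9 = -54)
l + D(64) = 11021/3587 - 54 = -182677/3587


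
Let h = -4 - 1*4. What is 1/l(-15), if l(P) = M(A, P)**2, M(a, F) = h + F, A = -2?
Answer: 1/529 ≈ 0.0018904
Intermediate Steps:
h = -8 (h = -4 - 4 = -8)
M(a, F) = -8 + F
l(P) = (-8 + P)**2
1/l(-15) = 1/((-8 - 15)**2) = 1/((-23)**2) = 1/529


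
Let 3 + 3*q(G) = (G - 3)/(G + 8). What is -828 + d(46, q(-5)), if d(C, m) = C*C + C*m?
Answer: 10810/9 ≈ 1201.1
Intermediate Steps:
q(G) = -1 + (-3 + G)/(3*(8 + G)) (q(G) = -1 + ((G - 3)/(G + 8))/3 = -1 + ((-3 + G)/(8 + G))/3 = -1 + (-3 + G)/(3*(8 + G)))
d(C, m) = C² + C*m
-828 + d(46, q(-5)) = -828 + 46*(46 + (-27 - 2*(-5))/(3*(8 - 5))) = -828 + 46*(46 + (⅓)*(-27 + 10)/3) = -828 + 46*(46 + (⅓)*(⅓)*(-17)) = -828 + 46*(46 - 17/9) = -828 + 46*(397/9) = -828 + 18262/9 = 10810/9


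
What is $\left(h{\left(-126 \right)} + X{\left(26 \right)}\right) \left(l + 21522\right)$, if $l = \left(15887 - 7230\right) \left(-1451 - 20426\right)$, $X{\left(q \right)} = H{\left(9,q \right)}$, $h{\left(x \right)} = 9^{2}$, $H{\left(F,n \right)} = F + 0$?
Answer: $-17043090030$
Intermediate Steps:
$H{\left(F,n \right)} = F$
$h{\left(x \right)} = 81$
$X{\left(q \right)} = 9$
$l = -189389189$ ($l = 8657 \left(-21877\right) = -189389189$)
$\left(h{\left(-126 \right)} + X{\left(26 \right)}\right) \left(l + 21522\right) = \left(81 + 9\right) \left(-189389189 + 21522\right) = 90 \left(-189367667\right) = -17043090030$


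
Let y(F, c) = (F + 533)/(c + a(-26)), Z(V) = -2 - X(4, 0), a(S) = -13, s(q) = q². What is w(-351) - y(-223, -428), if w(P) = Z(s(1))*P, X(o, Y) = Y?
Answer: 309892/441 ≈ 702.70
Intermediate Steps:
Z(V) = -2 (Z(V) = -2 - 1*0 = -2 + 0 = -2)
w(P) = -2*P
y(F, c) = (533 + F)/(-13 + c) (y(F, c) = (F + 533)/(c - 13) = (533 + F)/(-13 + c))
w(-351) - y(-223, -428) = -2*(-351) - (533 - 223)/(-13 - 428) = 702 - 310/(-441) = 702 - (-1)*310/441 = 702 - 1*(-310/441) = 702 + 310/441 = 309892/441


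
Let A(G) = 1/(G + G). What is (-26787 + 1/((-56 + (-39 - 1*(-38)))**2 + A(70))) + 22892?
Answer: -1771683455/454861 ≈ -3895.0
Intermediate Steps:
A(G) = 1/(2*G)
(-26787 + 1/((-56 + (-39 - 1*(-38)))**2 + A(70))) + 22892 = (-26787 + 1/((-56 + (-39 - 1*(-38)))**2 + (1/2)/70)) + 22892 = (-26787 + 1/((-56 + (-39 + 38))**2 + (1/2)*(1/70))) + 22892 = (-26787 + 1/((-56 - 1)**2 + 1/140)) + 22892 = (-26787 + 1/((-57)**2 + 1/140)) + 22892 = (-26787 + 1/(3249 + 1/140)) + 22892 = (-26787 + 1/(454861/140)) + 22892 = (-26787 + 140/454861) + 22892 = -12184361467/454861 + 22892 = -1771683455/454861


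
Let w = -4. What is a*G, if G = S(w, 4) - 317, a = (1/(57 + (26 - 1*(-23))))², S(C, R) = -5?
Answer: -161/5618 ≈ -0.028658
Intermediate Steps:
a = 1/11236 (a = (1/(57 + (26 + 23)))² = (1/(57 + 49))² = (1/106)² = 1/11236 ≈ 8.9000e-5)
G = -322 (G = -5 - 317 = -322)
a*G = (1/11236)*(-322) = -161/5618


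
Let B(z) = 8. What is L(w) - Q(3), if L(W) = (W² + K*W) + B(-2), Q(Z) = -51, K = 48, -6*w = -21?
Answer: 957/4 ≈ 239.25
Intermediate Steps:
w = 7/2 (w = -⅙*(-21) = 7/2 ≈ 3.5000)
L(W) = 8 + W² + 48*W (L(W) = (W² + 48*W) + 8 = 8 + W² + 48*W)
L(w) - Q(3) = (8 + (7/2)² + 48*(7/2)) - 1*(-51) = (8 + 49/4 + 168) + 51 = 753/4 + 51 = 957/4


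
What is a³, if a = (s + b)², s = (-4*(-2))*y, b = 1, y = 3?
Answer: 244140625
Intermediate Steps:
s = 24 (s = -4*(-2)*3 = 8*3 = 24)
a = 625 (a = (24 + 1)² = 25² = 625)
a³ = 625³ = 244140625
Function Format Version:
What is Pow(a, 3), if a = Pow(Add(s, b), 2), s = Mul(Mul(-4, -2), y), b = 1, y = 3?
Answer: 244140625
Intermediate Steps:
s = 24 (s = Mul(Mul(-4, -2), 3) = Mul(8, 3) = 24)
a = 625 (a = Pow(Add(24, 1), 2) = Pow(25, 2) = 625)
Pow(a, 3) = Pow(625, 3) = 244140625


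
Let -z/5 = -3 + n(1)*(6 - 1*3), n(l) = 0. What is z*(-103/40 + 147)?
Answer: 17331/8 ≈ 2166.4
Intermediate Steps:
z = 15 (z = -5*(-3 + 0*(6 - 1*3)) = -5*(-3 + 0*(6 - 3)) = -5*(-3 + 0*3) = -5*(-3 + 0) = -5*(-3) = 15)
z*(-103/40 + 147) = 15*(-103/40 + 147) = 15*(5777/40) = 17331/8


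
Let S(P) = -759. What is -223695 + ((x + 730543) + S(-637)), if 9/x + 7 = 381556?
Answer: 64365917290/127183 ≈ 5.0609e+5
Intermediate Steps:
x = 3/127183 (x = 9/(-7 + 381556) = 9/381549 = 9*(1/381549) = 3/127183 ≈ 2.3588e-5)
-223695 + ((x + 730543) + S(-637)) = -223695 + ((3/127183 + 730543) - 759) = -223695 + (92912650372/127183 - 759) = -223695 + 92816118475/127183 = 64365917290/127183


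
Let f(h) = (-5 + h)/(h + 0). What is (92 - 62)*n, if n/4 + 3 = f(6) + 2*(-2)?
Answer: -820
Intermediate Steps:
f(h) = (-5 + h)/h
n = -82/3 (n = -12 + 4*((-5 + 6)/6 + 2*(-2)) = -12 + 4*((⅙)*1 - 4) = -12 + 4*(⅙ - 4) = -12 + 4*(-23/6) = -12 - 46/3 = -82/3 ≈ -27.333)
(92 - 62)*n = (92 - 62)*(-82/3) = 30*(-82/3) = -820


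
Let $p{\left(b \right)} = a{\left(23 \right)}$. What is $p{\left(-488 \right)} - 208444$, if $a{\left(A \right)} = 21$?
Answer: $-208423$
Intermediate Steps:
$p{\left(b \right)} = 21$
$p{\left(-488 \right)} - 208444 = 21 - 208444 = -208423$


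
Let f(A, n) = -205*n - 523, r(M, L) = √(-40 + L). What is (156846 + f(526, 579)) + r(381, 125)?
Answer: 37628 + √85 ≈ 37637.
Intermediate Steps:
f(A, n) = -523 - 205*n
(156846 + f(526, 579)) + r(381, 125) = (156846 + (-523 - 205*579)) + √(-40 + 125) = (156846 + (-523 - 118695)) + √85 = (156846 - 119218) + √85 = 37628 + √85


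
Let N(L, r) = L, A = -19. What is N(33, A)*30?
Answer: 990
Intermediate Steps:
N(33, A)*30 = 33*30 = 990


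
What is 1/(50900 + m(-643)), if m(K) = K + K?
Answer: 1/49614 ≈ 2.0156e-5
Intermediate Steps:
m(K) = 2*K
1/(50900 + m(-643)) = 1/(50900 + 2*(-643)) = 1/(50900 - 1286) = 1/49614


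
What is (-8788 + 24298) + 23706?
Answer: 39216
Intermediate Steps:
(-8788 + 24298) + 23706 = 15510 + 23706 = 39216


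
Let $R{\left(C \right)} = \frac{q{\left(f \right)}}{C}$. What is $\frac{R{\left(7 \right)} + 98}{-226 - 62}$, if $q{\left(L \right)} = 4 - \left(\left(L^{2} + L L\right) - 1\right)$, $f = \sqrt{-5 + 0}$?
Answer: $- \frac{701}{2016} \approx -0.34772$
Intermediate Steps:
$f = i \sqrt{5}$ ($f = \sqrt{-5} = i \sqrt{5} \approx 2.2361 i$)
$q{\left(L \right)} = 5 - 2 L^{2}$ ($q{\left(L \right)} = 4 - \left(\left(L^{2} + L^{2}\right) - 1\right) = 4 - \left(2 L^{2} - 1\right) = 4 - \left(-1 + 2 L^{2}\right) = 5 - 2 L^{2}$)
$R{\left(C \right)} = \frac{15}{C}$ ($R{\left(C \right)} = \frac{5 - 2 \left(i \sqrt{5}\right)^{2}}{C} = \frac{5 - -10}{C} = \frac{5 + 10}{C} = \frac{15}{C}$)
$\frac{R{\left(7 \right)} + 98}{-226 - 62} = \frac{\frac{15}{7} + 98}{-226 - 62} = \frac{15 \cdot \frac{1}{7} + 98}{-288} = \left(\frac{15}{7} + 98\right) \left(- \frac{1}{288}\right) = \frac{701}{7} \left(- \frac{1}{288}\right) = - \frac{701}{2016}$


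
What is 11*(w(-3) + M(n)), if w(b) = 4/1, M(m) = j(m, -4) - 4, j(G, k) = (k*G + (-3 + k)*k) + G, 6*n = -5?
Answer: 671/2 ≈ 335.50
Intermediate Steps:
n = -⅚ (n = (⅙)*(-5) = -⅚ ≈ -0.83333)
j(G, k) = G + G*k + k*(-3 + k) (j(G, k) = (G*k + k*(-3 + k)) + G = G + G*k + k*(-3 + k))
M(m) = 24 - 3*m (M(m) = (m + (-4)² - 3*(-4) + m*(-4)) - 4 = (m + 16 + 12 - 4*m) - 4 = (28 - 3*m) - 4 = 24 - 3*m)
w(b) = 4 (w(b) = 4*1 = 4)
11*(w(-3) + M(n)) = 11*(4 + (24 - 3*(-⅚))) = 11*(4 + (24 + 5/2)) = 11*(4 + 53/2) = 11*(61/2) = 671/2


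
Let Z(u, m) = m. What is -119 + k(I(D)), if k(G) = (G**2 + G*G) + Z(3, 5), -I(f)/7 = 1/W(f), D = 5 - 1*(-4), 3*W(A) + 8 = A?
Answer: 768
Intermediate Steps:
W(A) = -8/3 + A/3
D = 9 (D = 5 + 4 = 9)
I(f) = -7/(-8/3 + f/3)
k(G) = 5 + 2*G**2 (k(G) = (G**2 + G*G) + 5 = (G**2 + G**2) + 5 = 2*G**2 + 5 = 5 + 2*G**2)
-119 + k(I(D)) = -119 + (5 + 2*(-21/(-8 + 9))**2) = -119 + (5 + 2*(-21/1)**2) = -119 + (5 + 2*(-21*1)**2) = -119 + (5 + 2*(-21)**2) = -119 + (5 + 2*441) = -119 + (5 + 882) = -119 + 887 = 768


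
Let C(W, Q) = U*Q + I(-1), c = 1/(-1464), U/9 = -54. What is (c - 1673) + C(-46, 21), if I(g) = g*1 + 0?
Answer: -17392321/1464 ≈ -11880.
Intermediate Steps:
U = -486 (U = 9*(-54) = -486)
I(g) = g (I(g) = g + 0 = g)
c = -1/1464 ≈ -0.00068306
C(W, Q) = -1 - 486*Q (C(W, Q) = -486*Q - 1 = -1 - 486*Q)
(c - 1673) + C(-46, 21) = (-1/1464 - 1673) + (-1 - 486*21) = -2449273/1464 + (-1 - 10206) = -2449273/1464 - 10207 = -17392321/1464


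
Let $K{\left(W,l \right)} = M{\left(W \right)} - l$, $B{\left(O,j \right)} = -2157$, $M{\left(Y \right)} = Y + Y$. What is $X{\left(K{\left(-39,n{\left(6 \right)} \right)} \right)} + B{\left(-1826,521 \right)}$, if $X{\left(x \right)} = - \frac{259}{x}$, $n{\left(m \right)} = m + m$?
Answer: $- \frac{193871}{90} \approx -2154.1$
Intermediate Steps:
$M{\left(Y \right)} = 2 Y$
$n{\left(m \right)} = 2 m$
$K{\left(W,l \right)} = - l + 2 W$ ($K{\left(W,l \right)} = 2 W - l = - l + 2 W$)
$X{\left(K{\left(-39,n{\left(6 \right)} \right)} \right)} + B{\left(-1826,521 \right)} = - \frac{259}{- 2 \cdot 6 + 2 \left(-39\right)} - 2157 = - \frac{259}{\left(-1\right) 12 - 78} - 2157 = - \frac{259}{-12 - 78} - 2157 = - \frac{259}{-90} - 2157 = \left(-259\right) \left(- \frac{1}{90}\right) - 2157 = \frac{259}{90} - 2157 = - \frac{193871}{90}$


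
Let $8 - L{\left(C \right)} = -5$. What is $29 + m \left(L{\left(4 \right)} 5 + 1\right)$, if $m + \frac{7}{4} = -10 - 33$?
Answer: $- \frac{5849}{2} \approx -2924.5$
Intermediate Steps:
$L{\left(C \right)} = 13$ ($L{\left(C \right)} = 8 - -5 = 8 + 5 = 13$)
$m = - \frac{179}{4}$ ($m = - \frac{7}{4} - 43 = - \frac{179}{4} \approx -44.75$)
$29 + m \left(L{\left(4 \right)} 5 + 1\right) = 29 - \frac{179 \left(13 \cdot 5 + 1\right)}{4} = 29 - \frac{179 \left(65 + 1\right)}{4} = 29 - \frac{5907}{2} = - \frac{5849}{2}$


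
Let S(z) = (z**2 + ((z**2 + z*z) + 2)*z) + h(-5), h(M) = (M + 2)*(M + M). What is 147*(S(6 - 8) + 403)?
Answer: 61299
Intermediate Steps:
h(M) = 2*M*(2 + M) (h(M) = (2 + M)*(2*M) = 2*M*(2 + M))
S(z) = 30 + z**2 + z*(2 + 2*z**2) (S(z) = (z**2 + ((z**2 + z*z) + 2)*z) + 2*(-5)*(2 - 5) = (z**2 + ((z**2 + z**2) + 2)*z) + 2*(-5)*(-3) = (z**2 + (2*z**2 + 2)*z) + 30 = (z**2 + (2 + 2*z**2)*z) + 30 = (z**2 + z*(2 + 2*z**2)) + 30 = 30 + z**2 + z*(2 + 2*z**2))
147*(S(6 - 8) + 403) = 147*((30 + (6 - 8)**2 + 2*(6 - 8) + 2*(6 - 8)**3) + 403) = 147*((30 + (-2)**2 + 2*(-2) + 2*(-2)**3) + 403) = 147*((30 + 4 - 4 + 2*(-8)) + 403) = 147*((30 + 4 - 4 - 16) + 403) = 147*(14 + 403) = 147*417 = 61299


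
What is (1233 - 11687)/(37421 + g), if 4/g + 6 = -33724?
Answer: -176306710/631105163 ≈ -0.27936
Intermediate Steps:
g = -2/16865 (g = 4/(-6 - 33724) = 4/(-33730) = 4*(-1/33730) = -2/16865 ≈ -0.00011859)
(1233 - 11687)/(37421 + g) = (1233 - 11687)/(37421 - 2/16865) = -10454/631105163/16865 = -10454*16865/631105163 = -176306710/631105163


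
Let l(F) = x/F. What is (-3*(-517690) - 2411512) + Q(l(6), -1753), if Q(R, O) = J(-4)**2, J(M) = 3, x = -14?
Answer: -858433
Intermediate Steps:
l(F) = -14/F
Q(R, O) = 9 (Q(R, O) = 3**2 = 9)
(-3*(-517690) - 2411512) + Q(l(6), -1753) = (-3*(-517690) - 2411512) + 9 = (1553070 - 2411512) + 9 = -858442 + 9 = -858433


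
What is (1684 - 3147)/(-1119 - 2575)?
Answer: 1463/3694 ≈ 0.39605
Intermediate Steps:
(1684 - 3147)/(-1119 - 2575) = -1463/(-3694) = -1463*(-1/3694) = 1463/3694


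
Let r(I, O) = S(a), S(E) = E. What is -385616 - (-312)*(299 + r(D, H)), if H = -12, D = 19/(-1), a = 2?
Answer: -291704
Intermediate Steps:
D = -19 (D = 19*(-1) = -19)
r(I, O) = 2
-385616 - (-312)*(299 + r(D, H)) = -385616 - (-312)*(299 + 2) = -385616 - (-312)*301 = -385616 - 1*(-93912) = -385616 + 93912 = -291704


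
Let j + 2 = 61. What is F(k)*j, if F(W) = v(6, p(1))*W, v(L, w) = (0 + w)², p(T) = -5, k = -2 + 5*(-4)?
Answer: -32450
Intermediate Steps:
k = -22 (k = -2 - 20 = -22)
j = 59 (j = -2 + 61 = 59)
v(L, w) = w²
F(W) = 25*W (F(W) = (-5)²*W = 25*W)
F(k)*j = (25*(-22))*59 = -550*59 = -32450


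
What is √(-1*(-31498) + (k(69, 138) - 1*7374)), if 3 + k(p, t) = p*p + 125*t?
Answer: 2*√11533 ≈ 214.78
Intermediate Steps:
k(p, t) = -3 + p² + 125*t (k(p, t) = -3 + (p*p + 125*t) = -3 + (p² + 125*t) = -3 + p² + 125*t)
√(-1*(-31498) + (k(69, 138) - 1*7374)) = √(-1*(-31498) + ((-3 + 69² + 125*138) - 1*7374)) = √(31498 + ((-3 + 4761 + 17250) - 7374)) = √(31498 + (22008 - 7374)) = √(31498 + 14634) = √46132 = 2*√11533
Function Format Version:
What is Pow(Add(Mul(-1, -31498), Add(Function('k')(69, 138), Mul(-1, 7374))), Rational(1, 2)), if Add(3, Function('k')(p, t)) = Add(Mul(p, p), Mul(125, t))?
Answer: Mul(2, Pow(11533, Rational(1, 2))) ≈ 214.78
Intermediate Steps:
Function('k')(p, t) = Add(-3, Pow(p, 2), Mul(125, t)) (Function('k')(p, t) = Add(-3, Add(Mul(p, p), Mul(125, t))) = Add(-3, Add(Pow(p, 2), Mul(125, t))) = Add(-3, Pow(p, 2), Mul(125, t)))
Pow(Add(Mul(-1, -31498), Add(Function('k')(69, 138), Mul(-1, 7374))), Rational(1, 2)) = Pow(Add(Mul(-1, -31498), Add(Add(-3, Pow(69, 2), Mul(125, 138)), Mul(-1, 7374))), Rational(1, 2)) = Pow(Add(31498, Add(Add(-3, 4761, 17250), -7374)), Rational(1, 2)) = Pow(Add(31498, Add(22008, -7374)), Rational(1, 2)) = Pow(Add(31498, 14634), Rational(1, 2)) = Pow(46132, Rational(1, 2)) = Mul(2, Pow(11533, Rational(1, 2)))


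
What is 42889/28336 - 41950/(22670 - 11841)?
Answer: -9405847/3985072 ≈ -2.3603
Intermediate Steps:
42889/28336 - 41950/(22670 - 11841) = 42889*(1/28336) - 41950/10829 = 557/368 - 41950*1/10829 = 557/368 - 41950/10829 = -9405847/3985072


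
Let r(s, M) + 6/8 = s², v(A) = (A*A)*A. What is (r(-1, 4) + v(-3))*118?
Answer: -6313/2 ≈ -3156.5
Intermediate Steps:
v(A) = A³ (v(A) = A²*A = A³)
r(s, M) = -¾ + s²
(r(-1, 4) + v(-3))*118 = ((-¾ + (-1)²) + (-3)³)*118 = ((-¾ + 1) - 27)*118 = (¼ - 27)*118 = -107/4*118 = -6313/2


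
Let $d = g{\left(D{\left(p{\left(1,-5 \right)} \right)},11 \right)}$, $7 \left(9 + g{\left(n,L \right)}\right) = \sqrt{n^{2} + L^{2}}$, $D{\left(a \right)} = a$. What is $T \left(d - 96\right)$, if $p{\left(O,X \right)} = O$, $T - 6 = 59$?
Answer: $-6825 + \frac{65 \sqrt{122}}{7} \approx -6722.4$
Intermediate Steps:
$T = 65$ ($T = 6 + 59 = 65$)
$g{\left(n,L \right)} = -9 + \frac{\sqrt{L^{2} + n^{2}}}{7}$ ($g{\left(n,L \right)} = -9 + \frac{\sqrt{n^{2} + L^{2}}}{7} = -9 + \frac{\sqrt{L^{2} + n^{2}}}{7}$)
$d = -9 + \frac{\sqrt{122}}{7}$ ($d = -9 + \frac{\sqrt{11^{2} + 1^{2}}}{7} = -9 + \frac{\sqrt{121 + 1}}{7} = -9 + \frac{\sqrt{122}}{7} \approx -7.4221$)
$T \left(d - 96\right) = 65 \left(\left(-9 + \frac{\sqrt{122}}{7}\right) - 96\right) = 65 \left(-105 + \frac{\sqrt{122}}{7}\right) = -6825 + \frac{65 \sqrt{122}}{7}$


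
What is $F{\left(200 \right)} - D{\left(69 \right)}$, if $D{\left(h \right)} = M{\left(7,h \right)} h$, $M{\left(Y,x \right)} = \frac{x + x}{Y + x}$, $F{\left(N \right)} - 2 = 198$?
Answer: $\frac{2839}{38} \approx 74.711$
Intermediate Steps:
$F{\left(N \right)} = 200$ ($F{\left(N \right)} = 2 + 198 = 200$)
$M{\left(Y,x \right)} = \frac{2 x}{Y + x}$
$D{\left(h \right)} = \frac{2 h^{2}}{7 + h}$ ($D{\left(h \right)} = \frac{2 h}{7 + h} h = \frac{2 h^{2}}{7 + h}$)
$F{\left(200 \right)} - D{\left(69 \right)} = 200 - \frac{2 \cdot 69^{2}}{7 + 69} = 200 - 2 \cdot 4761 \cdot \frac{1}{76} = 200 - \frac{4761}{38} = \frac{2839}{38}$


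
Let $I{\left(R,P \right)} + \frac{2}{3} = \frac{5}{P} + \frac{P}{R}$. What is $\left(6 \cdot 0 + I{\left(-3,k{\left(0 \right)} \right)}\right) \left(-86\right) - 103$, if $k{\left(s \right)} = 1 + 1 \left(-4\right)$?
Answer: $\frac{35}{3} \approx 11.667$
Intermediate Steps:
$k{\left(s \right)} = -3$ ($k{\left(s \right)} = 1 - 4 = -3$)
$I{\left(R,P \right)} = - \frac{2}{3} + \frac{5}{P} + \frac{P}{R}$ ($I{\left(R,P \right)} = - \frac{2}{3} + \left(\frac{5}{P} + \frac{P}{R}\right) = - \frac{2}{3} + \frac{5}{P} + \frac{P}{R}$)
$\left(6 \cdot 0 + I{\left(-3,k{\left(0 \right)} \right)}\right) \left(-86\right) - 103 = \left(6 \cdot 0 - \left(\frac{2}{3} + \frac{2}{3}\right)\right) \left(-86\right) - 103 = \left(0 - \frac{4}{3}\right) \left(-86\right) - 103 = \left(- \frac{4}{3}\right) \left(-86\right) - 103 = \frac{344}{3} - 103 = \frac{35}{3}$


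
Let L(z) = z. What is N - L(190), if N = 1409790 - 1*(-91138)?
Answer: 1500738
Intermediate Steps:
N = 1500928 (N = 1409790 + 91138 = 1500928)
N - L(190) = 1500928 - 1*190 = 1500928 - 190 = 1500738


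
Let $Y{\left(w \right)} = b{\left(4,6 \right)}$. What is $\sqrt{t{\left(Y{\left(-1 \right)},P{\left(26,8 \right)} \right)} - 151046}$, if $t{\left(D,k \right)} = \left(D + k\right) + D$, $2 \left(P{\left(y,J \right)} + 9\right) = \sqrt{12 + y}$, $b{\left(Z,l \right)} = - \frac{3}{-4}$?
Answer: $\frac{\sqrt{-604214 + 2 \sqrt{38}}}{2} \approx 388.65 i$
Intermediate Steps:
$b{\left(Z,l \right)} = \frac{3}{4}$ ($b{\left(Z,l \right)} = \left(-3\right) \left(- \frac{1}{4}\right) = \frac{3}{4}$)
$P{\left(y,J \right)} = -9 + \frac{\sqrt{12 + y}}{2}$
$Y{\left(w \right)} = \frac{3}{4}$
$t{\left(D,k \right)} = k + 2 D$
$\sqrt{t{\left(Y{\left(-1 \right)},P{\left(26,8 \right)} \right)} - 151046} = \sqrt{\left(\left(-9 + \frac{\sqrt{12 + 26}}{2}\right) + 2 \cdot \frac{3}{4}\right) - 151046} = \sqrt{\left(\left(-9 + \frac{\sqrt{38}}{2}\right) + \frac{3}{2}\right) - 151046} = \sqrt{\left(- \frac{15}{2} + \frac{\sqrt{38}}{2}\right) - 151046} = \sqrt{- \frac{302107}{2} + \frac{\sqrt{38}}{2}}$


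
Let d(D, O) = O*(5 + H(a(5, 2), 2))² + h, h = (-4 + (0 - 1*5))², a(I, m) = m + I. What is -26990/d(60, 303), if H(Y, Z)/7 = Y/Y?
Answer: -26990/43713 ≈ -0.61744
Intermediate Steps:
a(I, m) = I + m
H(Y, Z) = 7 (H(Y, Z) = 7*(Y/Y) = 7*1 = 7)
h = 81 (h = (-4 + (0 - 5))² = (-4 - 5)² = (-9)² = 81)
d(D, O) = 81 + 144*O (d(D, O) = O*(5 + 7)² + 81 = O*12² + 81 = O*144 + 81 = 144*O + 81 = 81 + 144*O)
-26990/d(60, 303) = -26990/(81 + 144*303) = -26990/(81 + 43632) = -26990/43713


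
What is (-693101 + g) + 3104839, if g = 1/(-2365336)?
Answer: 5704570713967/2365336 ≈ 2.4117e+6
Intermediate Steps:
g = -1/2365336 ≈ -4.2277e-7
(-693101 + g) + 3104839 = (-693101 - 1/2365336) + 3104839 = -1639416746937/2365336 + 3104839 = 5704570713967/2365336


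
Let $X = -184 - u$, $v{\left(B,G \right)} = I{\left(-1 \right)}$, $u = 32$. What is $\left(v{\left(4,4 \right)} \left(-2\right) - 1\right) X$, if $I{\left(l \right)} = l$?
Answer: $-216$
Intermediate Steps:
$v{\left(B,G \right)} = -1$
$X = -216$ ($X = -184 - 32 = -216$)
$\left(v{\left(4,4 \right)} \left(-2\right) - 1\right) X = \left(\left(-1\right) \left(-2\right) - 1\right) \left(-216\right) = \left(2 - 1\right) \left(-216\right) = 1 \left(-216\right) = -216$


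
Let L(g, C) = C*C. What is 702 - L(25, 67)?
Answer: -3787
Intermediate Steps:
L(g, C) = C**2
702 - L(25, 67) = 702 - 1*67**2 = 702 - 1*4489 = 702 - 4489 = -3787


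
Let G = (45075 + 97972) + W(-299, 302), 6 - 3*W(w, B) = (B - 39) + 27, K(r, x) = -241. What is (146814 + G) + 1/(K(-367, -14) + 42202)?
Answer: 12158885114/41961 ≈ 2.8977e+5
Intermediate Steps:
W(w, B) = 6 - B/3 (W(w, B) = 2 - ((B - 39) + 27)/3 = 2 - ((-39 + B) + 27)/3 = 2 - (-12 + B)/3 = 2 + (4 - B/3) = 6 - B/3)
G = 428857/3 (G = (45075 + 97972) + (6 - 1/3*302) = 143047 + (6 - 302/3) = 143047 - 284/3 = 428857/3 ≈ 1.4295e+5)
(146814 + G) + 1/(K(-367, -14) + 42202) = (146814 + 428857/3) + 1/(-241 + 42202) = 869299/3 + 1/41961 = 12158885114/41961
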